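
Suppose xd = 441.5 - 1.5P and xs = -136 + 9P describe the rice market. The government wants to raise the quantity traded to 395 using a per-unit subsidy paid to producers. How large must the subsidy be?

Required subsidy s = 28 per unit

At x = 395, invert demand for the buyer price: Pb = (441.5 − 395)/1.5 = 31; invert supply for the seller price: Ps = (395 − (-136))/9 = 59.
The subsidy must fill the gap: s = Ps − Pb = 59 − 31 = 28.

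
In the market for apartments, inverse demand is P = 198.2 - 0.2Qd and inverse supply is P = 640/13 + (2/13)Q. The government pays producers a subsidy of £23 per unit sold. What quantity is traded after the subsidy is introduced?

Q' = 486

Pre-subsidy: 198.2 - 0.2Q = 640/13 + (2/13)Q gives Q* = 421 and P* = 114.
With the subsidy, sellers receive Ps = Pb + 23 for each unit, where Pb is the price buyers pay.
On the curves, Pb = 198.2 - 0.2Q and Ps = 640/13 + (2/13)Q; the wedge Ps − Pb = 23 gives 640/13 + (2/13)Q − (198.2 - 0.2Q) = 23, so Q' = 486.
Then Pb = 198.2 − 0.2·486 = 101 and Ps = 640/13 + (2/13)·486 = 124.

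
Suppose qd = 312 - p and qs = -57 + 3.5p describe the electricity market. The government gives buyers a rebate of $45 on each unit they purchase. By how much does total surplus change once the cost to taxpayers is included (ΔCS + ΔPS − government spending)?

Pre-subsidy: 312 - p = -57 + 3.5p gives p* = 82, q* = 230.
With the rebate, buyers effectively pay pb = ps − 45, where ps is the price sellers receive.
Demand in terms of ps becomes qd = 312 − 1(ps − 45) = 357 - ps. Setting this equal to supply: 357 - ps = -57 + 3.5ps, so ps = 92.
Buyers pay pb = 92 − 45 = 47; q' = -57 + 3.5·92 = 265.
ΔCS = ½(230 + 265)(82 − 47) = 8662.5; ΔPS = ½(230 + 265)(92 − 82) = 2475.
Government spending = 45 × 265 = 11925.
Net change = 8662.5 + 2475 − 11925 = -787.5. The loss equals the DWL triangle ½·45·35.

Net change in total surplus = -$787.5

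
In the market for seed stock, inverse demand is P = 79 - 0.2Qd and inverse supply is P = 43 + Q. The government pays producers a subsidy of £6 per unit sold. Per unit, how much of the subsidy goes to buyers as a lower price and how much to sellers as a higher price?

Pre-subsidy: 79 - 0.2Q = 43 + Q gives Q* = 30 and P* = 73.
With the subsidy, sellers receive Ps = Pb + 6 for each unit, where Pb is the price buyers pay.
On the curves, Pb = 79 - 0.2Q and Ps = 43 + Q; the wedge Ps − Pb = 6 gives 43 + Q − (79 - 0.2Q) = 6, so Q' = 35.
Then Pb = 79 − 0.2·35 = 72 and Ps = 43 + 1·35 = 78.
Buyers' price falls by P* − Pb = 73 − 72 = 1; sellers' price rises by Ps − P* = 78 − 73 = 5.

Buyers gain £1 per unit; sellers gain £5 per unit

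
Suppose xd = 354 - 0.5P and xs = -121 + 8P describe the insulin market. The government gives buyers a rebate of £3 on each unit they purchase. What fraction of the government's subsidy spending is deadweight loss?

Pre-subsidy: 354 - 0.5P = -121 + 8P gives P* = 950/17, x* = 5543/17.
With the rebate, buyers effectively pay Pb = Ps − 3, where Ps is the price sellers receive.
Demand in terms of Ps becomes xd = 354 − 0.5(Ps − 3) = 355.5 - 0.5Ps. Setting this equal to supply: 355.5 - 0.5Ps = -121 + 8Ps, so Ps = 953/17.
Buyers pay Pb = 953/17 − 3 = 902/17; x' = -121 + 8·(953/17) = 5567/17.
ΔCS = ½(5543/17 + 5567/17)(950/17 − 902/17) = 266640/289; ΔPS = ½(5543/17 + 5567/17)(953/17 − 950/17) = 16665/289.
Government spending = 3 × 5567/17 = 16701/17.
DWL = ½ × 3 × (5567/17 − 5543/17) = 36/17; fraction = (36/17) / (16701/17) = 12/5567.

DWL / government spending = 12/5567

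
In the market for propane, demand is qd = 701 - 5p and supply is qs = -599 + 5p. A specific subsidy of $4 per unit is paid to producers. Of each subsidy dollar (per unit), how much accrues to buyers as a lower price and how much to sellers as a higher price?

Buyers gain $2 per unit; sellers gain $2 per unit

Pre-subsidy: 701 - 5p = -599 + 5p gives p* = 130, q* = 51.
With the subsidy, sellers receive ps = pb + 4 for each unit, where pb is the price buyers pay.
Supply in terms of pb becomes qs = -599 + 5(pb + 4) = -579 + 5pb. Setting this equal to demand: 701 - 5pb = -579 + 5pb, so pb = 128.
Sellers receive ps = 128 + 4 = 132; q' = 701 − 5·128 = 61.
Buyers' price falls by p* − pb = 130 − 128 = 2; sellers' price rises by ps − p* = 132 − 130 = 2.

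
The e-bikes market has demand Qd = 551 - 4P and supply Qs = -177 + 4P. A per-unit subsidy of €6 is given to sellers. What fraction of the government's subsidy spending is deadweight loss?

DWL / government spending = 6/199

Pre-subsidy: 551 - 4P = -177 + 4P gives P* = 91, Q* = 187.
With the subsidy, sellers receive Ps = Pb + 6 for each unit, where Pb is the price buyers pay.
Supply in terms of Pb becomes Qs = -177 + 4(Pb + 6) = -153 + 4Pb. Setting this equal to demand: 551 - 4Pb = -153 + 4Pb, so Pb = 88.
Sellers receive Ps = 88 + 6 = 94; Q' = 551 − 4·88 = 199.
ΔCS = ½(187 + 199)(91 − 88) = 579; ΔPS = ½(187 + 199)(94 − 91) = 579.
Government spending = 6 × 199 = 1194.
DWL = ½ × 6 × (199 − 187) = 36; fraction = 36 / 1194 = 6/199.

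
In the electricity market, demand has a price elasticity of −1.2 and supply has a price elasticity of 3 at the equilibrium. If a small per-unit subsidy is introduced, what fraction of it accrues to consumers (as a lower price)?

Consumer share = 5/7

For a small subsidy around the equilibrium, the benefit split depends on the relative slopes, which at a point are proportional to the elasticities.
Buyer share = εs/(εs + |εd|) = 3/(3 + 1.2) = 5/7; seller share = |εd|/(εs + |εd|) = 2/7.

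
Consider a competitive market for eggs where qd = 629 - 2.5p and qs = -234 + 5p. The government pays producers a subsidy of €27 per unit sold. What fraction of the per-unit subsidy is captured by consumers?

Consumer share = 2/3

Pre-subsidy: 629 - 2.5p = -234 + 5p gives p* = 1726/15, q* = 1024/3.
With the subsidy, sellers receive ps = pb + 27 for each unit, where pb is the price buyers pay.
Supply in terms of pb becomes qs = -234 + 5(pb + 27) = -99 + 5pb. Setting this equal to demand: 629 - 2.5pb = -99 + 5pb, so pb = 1456/15.
Sellers receive ps = 1456/15 + 27 = 1861/15; q' = 629 − 2.5·(1456/15) = 1159/3.
Buyers' price falls by p* − pb = 1726/15 − 1456/15 = 18; sellers' price rises by ps − p* = 1861/15 − 1726/15 = 9.
So consumers capture 18/27 = 2/3 of each unit of subsidy.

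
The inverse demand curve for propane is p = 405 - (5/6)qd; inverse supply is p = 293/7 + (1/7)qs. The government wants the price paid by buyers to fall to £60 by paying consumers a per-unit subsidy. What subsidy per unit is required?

Required subsidy s = £41 per unit

At a buyer price of 60, quantity demanded is 486 − 1.2·60 = 414.
Sellers supply 414 only when they receive ps = 293/7 + (1/7)·414 = 101.
s = ps − pb = 101 − 60 = 41.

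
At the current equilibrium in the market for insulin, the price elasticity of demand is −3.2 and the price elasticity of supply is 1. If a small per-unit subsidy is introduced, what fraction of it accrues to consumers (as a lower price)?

Consumer share = 5/21

For a small subsidy around the equilibrium, the benefit split depends on the relative slopes, which at a point are proportional to the elasticities.
Buyer share = εs/(εs + |εd|) = 1/(1 + 3.2) = 5/21; seller share = |εd|/(εs + |εd|) = 16/21.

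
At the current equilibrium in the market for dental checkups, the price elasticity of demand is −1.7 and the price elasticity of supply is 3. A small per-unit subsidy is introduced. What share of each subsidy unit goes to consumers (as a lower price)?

Consumer share = 30/47

For a small subsidy around the equilibrium, the benefit split depends on the relative slopes, which at a point are proportional to the elasticities.
Buyer share = εs/(εs + |εd|) = 3/(3 + 1.7) = 30/47; seller share = |εd|/(εs + |εd|) = 17/47.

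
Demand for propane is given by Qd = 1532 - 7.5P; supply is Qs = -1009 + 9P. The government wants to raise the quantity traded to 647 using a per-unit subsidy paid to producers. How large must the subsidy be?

At Q = 647, invert demand for the buyer price: Pb = (1532 − 647)/7.5 = 118; invert supply for the seller price: Ps = (647 − (-1009))/9 = 184.
The subsidy must fill the gap: s = Ps − Pb = 184 − 118 = 66.

Required subsidy s = 66 per unit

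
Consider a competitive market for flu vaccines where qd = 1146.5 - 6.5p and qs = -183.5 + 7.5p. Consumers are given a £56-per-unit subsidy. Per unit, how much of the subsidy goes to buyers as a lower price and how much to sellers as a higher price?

Buyers gain £30 per unit; sellers gain £26 per unit

Pre-subsidy: 1146.5 - 6.5p = -183.5 + 7.5p gives p* = 95, q* = 529.
With the rebate, buyers effectively pay pb = ps − 56, where ps is the price sellers receive.
Demand in terms of ps becomes qd = 1146.5 − 6.5(ps − 56) = 1510.5 - 6.5ps. Setting this equal to supply: 1510.5 - 6.5ps = -183.5 + 7.5ps, so ps = 121.
Buyers pay pb = 121 − 56 = 65; q' = -183.5 + 7.5·121 = 724.
Buyers' price falls by p* − pb = 95 − 65 = 30; sellers' price rises by ps − p* = 121 − 95 = 26.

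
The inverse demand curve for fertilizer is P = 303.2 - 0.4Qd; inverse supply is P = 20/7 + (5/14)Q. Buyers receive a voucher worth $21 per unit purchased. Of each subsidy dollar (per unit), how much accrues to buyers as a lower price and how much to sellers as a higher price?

Buyers gain 588/53 per unit; sellers gain 525/53 per unit

Pre-subsidy: 303.2 - 0.4Q = 20/7 + (5/14)Q gives Q* = 21024/53 and P* = 7660/53.
With the rebate, buyers effectively pay Pb = Ps − 21, where Ps is the price sellers receive.
On the curves, Pb = 303.2 - 0.4Q and Ps = 20/7 + (5/14)Q; the wedge Ps − Pb = 21 gives 20/7 + (5/14)Q − (303.2 - 0.4Q) = 21, so Q' = 22494/53.
Then Pb = 303.2 − 0.4·(22494/53) = 7072/53 and Ps = 20/7 + (5/14)·(22494/53) = 8185/53.
Buyers' price falls by P* − Pb = 7660/53 − 7072/53 = 588/53; sellers' price rises by Ps − P* = 8185/53 − 7660/53 = 525/53.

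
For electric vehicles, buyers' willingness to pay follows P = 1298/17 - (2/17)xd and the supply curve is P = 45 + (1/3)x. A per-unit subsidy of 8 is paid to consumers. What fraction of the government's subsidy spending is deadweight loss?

DWL / government spending = 68/669

Pre-subsidy: 1298/17 - (2/17)x = 45 + (1/3)x gives x* = 1599/23 and P* = 1568/23.
With the rebate, buyers effectively pay Pb = Ps − 8, where Ps is the price sellers receive.
On the curves, Pb = 1298/17 - (2/17)x and Ps = 45 + (1/3)x; the wedge Ps − Pb = 8 gives 45 + (1/3)x − (1298/17 - (2/17)x) = 8, so x' = 2007/23.
Then Pb = 1298/17 − (2/17)·(2007/23) = 1520/23 and Ps = 45 + (1/3)·(2007/23) = 1704/23.
ΔCS = ½(1599/23 + 2007/23)(1568/23 − 1520/23) = 86544/529; ΔPS = ½(1599/23 + 2007/23)(1704/23 − 1568/23) = 245208/529.
Government spending = 8 × 2007/23 = 16056/23.
DWL = ½ × 8 × (2007/23 − 1599/23) = 1632/23; fraction = (1632/23) / (16056/23) = 68/669.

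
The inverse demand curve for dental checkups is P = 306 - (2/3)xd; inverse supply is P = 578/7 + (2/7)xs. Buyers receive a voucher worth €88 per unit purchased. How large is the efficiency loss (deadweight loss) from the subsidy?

Pre-subsidy: 306 - (2/3)x = 578/7 + (2/7)x gives x* = 234.6 and P* = 149.6.
With the rebate, buyers effectively pay Pb = Ps − 88, where Ps is the price sellers receive.
On the curves, Pb = 306 - (2/3)x and Ps = 578/7 + (2/7)x; the wedge Ps − Pb = 88 gives 578/7 + (2/7)x − (306 - (2/3)x) = 88, so x' = 327.
Then Pb = 306 − (2/3)·327 = 88 and Ps = 578/7 + (2/7)·327 = 176.
The subsidy expands output by 327 − 234.6 = 92.4 past the efficient level; on those units the gap between marginal cost and willingness to pay runs from 0 up to 88.
DWL = ½ × 88 × 92.4 = 4065.6.

Deadweight loss = €4065.6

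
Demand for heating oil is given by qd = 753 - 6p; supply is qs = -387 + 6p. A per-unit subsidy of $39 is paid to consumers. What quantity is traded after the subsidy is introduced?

q' = 300

Pre-subsidy: 753 - 6p = -387 + 6p gives p* = 95, q* = 183.
With the rebate, buyers effectively pay pb = ps − 39, where ps is the price sellers receive.
Demand in terms of ps becomes qd = 753 − 6(ps − 39) = 987 - 6ps. Setting this equal to supply: 987 - 6ps = -387 + 6ps, so ps = 114.5.
Buyers pay pb = 114.5 − 39 = 75.5; q' = -387 + 6·114.5 = 300.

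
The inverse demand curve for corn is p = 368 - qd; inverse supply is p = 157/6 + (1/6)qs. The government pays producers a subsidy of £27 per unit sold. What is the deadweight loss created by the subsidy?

Pre-subsidy: 368 - q = 157/6 + (1/6)q gives q* = 293 and p* = 75.
With the subsidy, sellers receive ps = pb + 27 for each unit, where pb is the price buyers pay.
On the curves, pb = 368 - q and ps = 157/6 + (1/6)q; the wedge ps − pb = 27 gives 157/6 + (1/6)q − (368 - q) = 27, so q' = 2213/7.
Then pb = 368 − 1·(2213/7) = 363/7 and ps = 157/6 + (1/6)·(2213/7) = 552/7.
The subsidy expands output by 2213/7 − 293 = 162/7 past the efficient level; on those units the gap between marginal cost and willingness to pay runs from 0 up to 27.
DWL = ½ × 27 × 162/7 = 2187/7.

Deadweight loss = 2187/7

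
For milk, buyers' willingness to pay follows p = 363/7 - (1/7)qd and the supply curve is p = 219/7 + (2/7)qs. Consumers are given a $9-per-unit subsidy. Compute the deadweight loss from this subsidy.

Deadweight loss = $94.5

Pre-subsidy: 363/7 - (1/7)q = 219/7 + (2/7)q gives q* = 48 and p* = 45.
With the rebate, buyers effectively pay pb = ps − 9, where ps is the price sellers receive.
On the curves, pb = 363/7 - (1/7)q and ps = 219/7 + (2/7)q; the wedge ps − pb = 9 gives 219/7 + (2/7)q − (363/7 - (1/7)q) = 9, so q' = 69.
Then pb = 363/7 − (1/7)·69 = 42 and ps = 219/7 + (2/7)·69 = 51.
The subsidy expands output by 69 − 48 = 21 past the efficient level; on those units the gap between marginal cost and willingness to pay runs from 0 up to 9.
DWL = ½ × 9 × 21 = 94.5.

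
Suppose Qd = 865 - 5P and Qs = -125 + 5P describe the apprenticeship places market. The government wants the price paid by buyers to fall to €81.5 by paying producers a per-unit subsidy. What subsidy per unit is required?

At a buyer price of 81.5, quantity demanded is 865 − 5·81.5 = 457.5.
Sellers supply 457.5 only when they receive Ps with -125 + 5·Ps = 457.5, i.e. Ps = 116.5.
s = Ps − Pb = 116.5 − 81.5 = 35.

Required subsidy s = €35 per unit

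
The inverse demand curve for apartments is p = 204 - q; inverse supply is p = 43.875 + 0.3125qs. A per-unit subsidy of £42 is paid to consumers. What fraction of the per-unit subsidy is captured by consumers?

Pre-subsidy: 204 - q = 43.875 + 0.3125q gives q* = 122 and p* = 82.
With the rebate, buyers effectively pay pb = ps − 42, where ps is the price sellers receive.
On the curves, pb = 204 - q and ps = 43.875 + 0.3125q; the wedge ps − pb = 42 gives 43.875 + 0.3125q − (204 - q) = 42, so q' = 154.
Then pb = 204 − 1·154 = 50 and ps = 43.875 + 0.3125·154 = 92.
Buyers' price falls by p* − pb = 82 − 50 = 32; sellers' price rises by ps − p* = 92 − 82 = 10.
So consumers capture 32/42 = 16/21 of each unit of subsidy.

Consumer share = 16/21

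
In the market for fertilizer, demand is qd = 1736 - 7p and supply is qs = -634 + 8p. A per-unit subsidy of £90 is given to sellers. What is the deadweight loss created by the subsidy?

Pre-subsidy: 1736 - 7p = -634 + 8p gives p* = 158, q* = 630.
With the subsidy, sellers receive ps = pb + 90 for each unit, where pb is the price buyers pay.
Supply in terms of pb becomes qs = -634 + 8(pb + 90) = 86 + 8pb. Setting this equal to demand: 1736 - 7pb = 86 + 8pb, so pb = 110.
Sellers receive ps = 110 + 90 = 200; q' = 1736 − 7·110 = 966.
The subsidy expands output by 966 − 630 = 336 past the efficient level; on those units the gap between marginal cost and willingness to pay runs from 0 up to 90.
DWL = ½ × 90 × 336 = 15120.

Deadweight loss = £15120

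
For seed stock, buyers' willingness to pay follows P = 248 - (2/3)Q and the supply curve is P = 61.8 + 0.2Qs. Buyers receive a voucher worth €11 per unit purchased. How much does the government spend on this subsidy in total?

Pre-subsidy: 248 - (2/3)Q = 61.8 + 0.2Q gives Q* = 2793/13 and P* = 1362/13.
With the rebate, buyers effectively pay Pb = Ps − 11, where Ps is the price sellers receive.
On the curves, Pb = 248 - (2/3)Q and Ps = 61.8 + 0.2Q; the wedge Ps − Pb = 11 gives 61.8 + 0.2Q − (248 - (2/3)Q) = 11, so Q' = 2958/13.
Then Pb = 248 − (2/3)·(2958/13) = 1252/13 and Ps = 61.8 + 0.2·(2958/13) = 1395/13.
Government outlay = subsidy × quantity = 11 × 2958/13 = 32538/13.

Government cost = 32538/13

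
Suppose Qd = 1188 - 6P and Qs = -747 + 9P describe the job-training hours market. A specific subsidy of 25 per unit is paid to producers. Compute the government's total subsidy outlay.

Government cost = 12600

Pre-subsidy: 1188 - 6P = -747 + 9P gives P* = 129, Q* = 414.
With the subsidy, sellers receive Ps = Pb + 25 for each unit, where Pb is the price buyers pay.
Supply in terms of Pb becomes Qs = -747 + 9(Pb + 25) = -522 + 9Pb. Setting this equal to demand: 1188 - 6Pb = -522 + 9Pb, so Pb = 114.
Sellers receive Ps = 114 + 25 = 139; Q' = 1188 − 6·114 = 504.
Government outlay = subsidy × quantity = 25 × 504 = 12600.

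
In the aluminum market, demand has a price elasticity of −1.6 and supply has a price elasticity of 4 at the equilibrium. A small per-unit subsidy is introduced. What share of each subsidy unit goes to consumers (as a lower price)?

Consumer share = 5/7

For a small subsidy around the equilibrium, the benefit split depends on the relative slopes, which at a point are proportional to the elasticities.
Buyer share = εs/(εs + |εd|) = 4/(4 + 1.6) = 5/7; seller share = |εd|/(εs + |εd|) = 2/7.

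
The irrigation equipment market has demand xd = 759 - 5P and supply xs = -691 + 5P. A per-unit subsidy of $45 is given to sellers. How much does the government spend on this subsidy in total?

Pre-subsidy: 759 - 5P = -691 + 5P gives P* = 145, x* = 34.
With the subsidy, sellers receive Ps = Pb + 45 for each unit, where Pb is the price buyers pay.
Supply in terms of Pb becomes xs = -691 + 5(Pb + 45) = -466 + 5Pb. Setting this equal to demand: 759 - 5Pb = -466 + 5Pb, so Pb = 122.5.
Sellers receive Ps = 122.5 + 45 = 167.5; x' = 759 − 5·122.5 = 146.5.
Government outlay = subsidy × quantity = 45 × 146.5 = 6592.5.

Government cost = $6592.5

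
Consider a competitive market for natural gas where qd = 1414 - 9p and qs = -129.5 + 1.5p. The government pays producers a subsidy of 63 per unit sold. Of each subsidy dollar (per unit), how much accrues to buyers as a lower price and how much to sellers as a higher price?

Buyers gain 9 per unit; sellers gain 54 per unit

Pre-subsidy: 1414 - 9p = -129.5 + 1.5p gives p* = 147, q* = 91.
With the subsidy, sellers receive ps = pb + 63 for each unit, where pb is the price buyers pay.
Supply in terms of pb becomes qs = -129.5 + 1.5(pb + 63) = -35 + 1.5pb. Setting this equal to demand: 1414 - 9pb = -35 + 1.5pb, so pb = 138.
Sellers receive ps = 138 + 63 = 201; q' = 1414 − 9·138 = 172.
Buyers' price falls by p* − pb = 147 − 138 = 9; sellers' price rises by ps − p* = 201 − 147 = 54.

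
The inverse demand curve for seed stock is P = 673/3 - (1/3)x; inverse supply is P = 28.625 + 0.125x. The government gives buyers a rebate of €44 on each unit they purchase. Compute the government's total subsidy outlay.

Pre-subsidy: 673/3 - (1/3)x = 28.625 + 0.125x gives x* = 427 and P* = 82.
With the rebate, buyers effectively pay Pb = Ps − 44, where Ps is the price sellers receive.
On the curves, Pb = 673/3 - (1/3)x and Ps = 28.625 + 0.125x; the wedge Ps − Pb = 44 gives 28.625 + 0.125x − (673/3 - (1/3)x) = 44, so x' = 523.
Then Pb = 673/3 − (1/3)·523 = 50 and Ps = 28.625 + 0.125·523 = 94.
Government outlay = subsidy × quantity = 44 × 523 = 23012.

Government cost = €23012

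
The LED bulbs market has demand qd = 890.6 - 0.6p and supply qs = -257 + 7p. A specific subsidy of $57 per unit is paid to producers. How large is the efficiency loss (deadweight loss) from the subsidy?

Deadweight loss = $897.75

Pre-subsidy: 890.6 - 0.6p = -257 + 7p gives p* = 151, q* = 800.
With the subsidy, sellers receive ps = pb + 57 for each unit, where pb is the price buyers pay.
Supply in terms of pb becomes qs = -257 + 7(pb + 57) = 142 + 7pb. Setting this equal to demand: 890.6 - 0.6pb = 142 + 7pb, so pb = 98.5.
Sellers receive ps = 98.5 + 57 = 155.5; q' = 890.6 − 0.6·98.5 = 831.5.
The subsidy expands output by 831.5 − 800 = 31.5 past the efficient level; on those units the gap between marginal cost and willingness to pay runs from 0 up to 57.
DWL = ½ × 57 × 31.5 = 897.75.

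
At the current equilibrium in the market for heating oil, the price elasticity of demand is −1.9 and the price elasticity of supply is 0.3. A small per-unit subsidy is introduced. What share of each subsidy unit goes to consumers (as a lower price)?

For a small subsidy around the equilibrium, the benefit split depends on the relative slopes, which at a point are proportional to the elasticities.
Buyer share = εs/(εs + |εd|) = 0.3/(0.3 + 1.9) = 3/22; seller share = |εd|/(εs + |εd|) = 19/22.

Consumer share = 3/22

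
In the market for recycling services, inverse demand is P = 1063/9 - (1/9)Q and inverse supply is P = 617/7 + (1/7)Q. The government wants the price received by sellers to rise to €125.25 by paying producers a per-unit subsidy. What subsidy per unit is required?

Required subsidy s = €36 per unit

At a seller price of 125.25, quantity supplied is -617 + 7·125.25 = 259.75.
Buyers absorb 259.75 only when they pay Pb = 1063/9 − (1/9)·259.75 = 89.25.
s = Ps − Pb = 125.25 − 89.25 = 36.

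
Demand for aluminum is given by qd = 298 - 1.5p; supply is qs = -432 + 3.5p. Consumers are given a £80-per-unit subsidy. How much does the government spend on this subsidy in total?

Government cost = £13040

Pre-subsidy: 298 - 1.5p = -432 + 3.5p gives p* = 146, q* = 79.
With the rebate, buyers effectively pay pb = ps − 80, where ps is the price sellers receive.
Demand in terms of ps becomes qd = 298 − 1.5(ps − 80) = 418 - 1.5ps. Setting this equal to supply: 418 - 1.5ps = -432 + 3.5ps, so ps = 170.
Buyers pay pb = 170 − 80 = 90; q' = -432 + 3.5·170 = 163.
Government outlay = subsidy × quantity = 80 × 163 = 13040.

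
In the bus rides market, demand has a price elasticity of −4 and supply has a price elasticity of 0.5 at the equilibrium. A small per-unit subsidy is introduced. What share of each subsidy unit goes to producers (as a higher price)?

Producer share = 8/9

For a small subsidy around the equilibrium, the benefit split depends on the relative slopes, which at a point are proportional to the elasticities.
Buyer share = εs/(εs + |εd|) = 0.5/(0.5 + 4) = 1/9; seller share = |εd|/(εs + |εd|) = 8/9.
So producers capture 8/9 of the subsidy.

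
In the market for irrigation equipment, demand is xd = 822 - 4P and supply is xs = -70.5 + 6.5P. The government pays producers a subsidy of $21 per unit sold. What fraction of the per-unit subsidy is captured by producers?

Pre-subsidy: 822 - 4P = -70.5 + 6.5P gives P* = 85, x* = 482.
With the subsidy, sellers receive Ps = Pb + 21 for each unit, where Pb is the price buyers pay.
Supply in terms of Pb becomes xs = -70.5 + 6.5(Pb + 21) = 66 + 6.5Pb. Setting this equal to demand: 822 - 4Pb = 66 + 6.5Pb, so Pb = 72.
Sellers receive Ps = 72 + 21 = 93; x' = 822 − 4·72 = 534.
Buyers' price falls by P* − Pb = 85 − 72 = 13; sellers' price rises by Ps − P* = 93 − 85 = 8.
So producers capture 8/21 = 8/21 of each unit of subsidy.

Producer share = 8/21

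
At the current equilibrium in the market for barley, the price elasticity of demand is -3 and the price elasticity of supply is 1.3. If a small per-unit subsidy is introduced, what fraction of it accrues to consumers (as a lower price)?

Consumer share = 13/43

For a small subsidy around the equilibrium, the benefit split depends on the relative slopes, which at a point are proportional to the elasticities.
Buyer share = εs/(εs + |εd|) = 1.3/(1.3 + 3) = 13/43; seller share = |εd|/(εs + |εd|) = 30/43.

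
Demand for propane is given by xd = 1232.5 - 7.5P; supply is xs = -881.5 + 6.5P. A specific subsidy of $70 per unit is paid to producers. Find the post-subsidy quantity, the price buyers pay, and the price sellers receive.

Pre-subsidy: 1232.5 - 7.5P = -881.5 + 6.5P gives P* = 151, x* = 100.
With the subsidy, sellers receive Ps = Pb + 70 for each unit, where Pb is the price buyers pay.
Supply in terms of Pb becomes xs = -881.5 + 6.5(Pb + 70) = -426.5 + 6.5Pb. Setting this equal to demand: 1232.5 - 7.5Pb = -426.5 + 6.5Pb, so Pb = 118.5.
Sellers receive Ps = 118.5 + 70 = 188.5; x' = 1232.5 − 7.5·118.5 = 343.75.

x' = 343.75; buyers pay $118.5; sellers receive $188.5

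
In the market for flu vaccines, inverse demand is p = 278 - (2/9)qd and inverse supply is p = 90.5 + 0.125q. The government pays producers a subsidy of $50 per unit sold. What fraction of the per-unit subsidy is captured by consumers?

Pre-subsidy: 278 - (2/9)q = 90.5 + 0.125q gives q* = 540 and p* = 158.
With the subsidy, sellers receive ps = pb + 50 for each unit, where pb is the price buyers pay.
On the curves, pb = 278 - (2/9)q and ps = 90.5 + 0.125q; the wedge ps − pb = 50 gives 90.5 + 0.125q − (278 - (2/9)q) = 50, so q' = 684.
Then pb = 278 − (2/9)·684 = 126 and ps = 90.5 + 0.125·684 = 176.
Buyers' price falls by p* − pb = 158 − 126 = 32; sellers' price rises by ps − p* = 176 − 158 = 18.
So consumers capture 32/50 = 0.64 of each unit of subsidy.

Consumer share = 0.64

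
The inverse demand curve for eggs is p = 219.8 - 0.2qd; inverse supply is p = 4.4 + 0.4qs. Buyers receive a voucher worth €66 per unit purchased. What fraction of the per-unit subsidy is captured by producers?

Producer share = 2/3

Pre-subsidy: 219.8 - 0.2q = 4.4 + 0.4q gives q* = 359 and p* = 148.
With the rebate, buyers effectively pay pb = ps − 66, where ps is the price sellers receive.
On the curves, pb = 219.8 - 0.2q and ps = 4.4 + 0.4q; the wedge ps − pb = 66 gives 4.4 + 0.4q − (219.8 - 0.2q) = 66, so q' = 469.
Then pb = 219.8 − 0.2·469 = 126 and ps = 4.4 + 0.4·469 = 192.
Buyers' price falls by p* − pb = 148 − 126 = 22; sellers' price rises by ps − p* = 192 − 148 = 44.
So producers capture 44/66 = 2/3 of each unit of subsidy.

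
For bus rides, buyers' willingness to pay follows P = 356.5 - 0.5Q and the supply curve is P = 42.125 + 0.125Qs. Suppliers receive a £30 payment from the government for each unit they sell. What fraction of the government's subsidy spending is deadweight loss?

Pre-subsidy: 356.5 - 0.5Q = 42.125 + 0.125Q gives Q* = 503 and P* = 105.
With the subsidy, sellers receive Ps = Pb + 30 for each unit, where Pb is the price buyers pay.
On the curves, Pb = 356.5 - 0.5Q and Ps = 42.125 + 0.125Q; the wedge Ps − Pb = 30 gives 42.125 + 0.125Q − (356.5 - 0.5Q) = 30, so Q' = 551.
Then Pb = 356.5 − 0.5·551 = 81 and Ps = 42.125 + 0.125·551 = 111.
ΔCS = ½(503 + 551)(105 − 81) = 12648; ΔPS = ½(503 + 551)(111 − 105) = 3162.
Government spending = 30 × 551 = 16530.
DWL = ½ × 30 × (551 − 503) = 720; fraction = 720 / 16530 = 24/551.

DWL / government spending = 24/551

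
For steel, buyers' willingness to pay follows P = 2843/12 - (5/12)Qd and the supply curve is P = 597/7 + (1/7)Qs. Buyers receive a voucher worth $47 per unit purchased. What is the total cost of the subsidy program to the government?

Pre-subsidy: 2843/12 - (5/12)Q = 597/7 + (1/7)Q gives Q* = 271 and P* = 124.
With the rebate, buyers effectively pay Pb = Ps − 47, where Ps is the price sellers receive.
On the curves, Pb = 2843/12 - (5/12)Q and Ps = 597/7 + (1/7)Q; the wedge Ps − Pb = 47 gives 597/7 + (1/7)Q − (2843/12 - (5/12)Q) = 47, so Q' = 355.
Then Pb = 2843/12 − (5/12)·355 = 89 and Ps = 597/7 + (1/7)·355 = 136.
Government outlay = subsidy × quantity = 47 × 355 = 16685.

Government cost = $16685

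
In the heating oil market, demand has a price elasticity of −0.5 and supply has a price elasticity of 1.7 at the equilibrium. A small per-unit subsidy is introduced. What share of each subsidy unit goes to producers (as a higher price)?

For a small subsidy around the equilibrium, the benefit split depends on the relative slopes, which at a point are proportional to the elasticities.
Buyer share = εs/(εs + |εd|) = 1.7/(1.7 + 0.5) = 17/22; seller share = |εd|/(εs + |εd|) = 5/22.
So producers capture 5/22 of the subsidy.

Producer share = 5/22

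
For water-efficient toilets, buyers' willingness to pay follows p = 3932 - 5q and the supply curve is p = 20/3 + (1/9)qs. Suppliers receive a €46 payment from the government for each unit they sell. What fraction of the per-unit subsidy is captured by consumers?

Pre-subsidy: 3932 - 5q = 20/3 + (1/9)q gives q* = 768 and p* = 92.
With the subsidy, sellers receive ps = pb + 46 for each unit, where pb is the price buyers pay.
On the curves, pb = 3932 - 5q and ps = 20/3 + (1/9)q; the wedge ps − pb = 46 gives 20/3 + (1/9)q − (3932 - 5q) = 46, so q' = 777.
Then pb = 3932 − 5·777 = 47 and ps = 20/3 + (1/9)·777 = 93.
Buyers' price falls by p* − pb = 92 − 47 = 45; sellers' price rises by ps − p* = 93 − 92 = 1.
So consumers capture 45/46 = 45/46 of each unit of subsidy.

Consumer share = 45/46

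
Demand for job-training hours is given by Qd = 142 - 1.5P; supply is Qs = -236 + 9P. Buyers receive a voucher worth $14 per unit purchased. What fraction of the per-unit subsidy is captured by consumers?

Pre-subsidy: 142 - 1.5P = -236 + 9P gives P* = 36, Q* = 88.
With the rebate, buyers effectively pay Pb = Ps − 14, where Ps is the price sellers receive.
Demand in terms of Ps becomes Qd = 142 − 1.5(Ps − 14) = 163 - 1.5Ps. Setting this equal to supply: 163 - 1.5Ps = -236 + 9Ps, so Ps = 38.
Buyers pay Pb = 38 − 14 = 24; Q' = -236 + 9·38 = 106.
Buyers' price falls by P* − Pb = 36 − 24 = 12; sellers' price rises by Ps − P* = 38 − 36 = 2.
So consumers capture 12/14 = 6/7 of each unit of subsidy.

Consumer share = 6/7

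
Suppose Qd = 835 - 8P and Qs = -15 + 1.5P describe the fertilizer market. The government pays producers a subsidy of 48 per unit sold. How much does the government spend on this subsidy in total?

Government cost = 164016/19

Pre-subsidy: 835 - 8P = -15 + 1.5P gives P* = 1700/19, Q* = 2265/19.
With the subsidy, sellers receive Ps = Pb + 48 for each unit, where Pb is the price buyers pay.
Supply in terms of Pb becomes Qs = -15 + 1.5(Pb + 48) = 57 + 1.5Pb. Setting this equal to demand: 835 - 8Pb = 57 + 1.5Pb, so Pb = 1556/19.
Sellers receive Ps = 1556/19 + 48 = 2468/19; Q' = 835 − 8·(1556/19) = 3417/19.
Government outlay = subsidy × quantity = 48 × 3417/19 = 164016/19.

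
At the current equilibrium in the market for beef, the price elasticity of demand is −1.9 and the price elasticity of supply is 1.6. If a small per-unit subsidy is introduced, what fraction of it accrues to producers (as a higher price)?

Producer share = 19/35

For a small subsidy around the equilibrium, the benefit split depends on the relative slopes, which at a point are proportional to the elasticities.
Buyer share = εs/(εs + |εd|) = 1.6/(1.6 + 1.9) = 16/35; seller share = |εd|/(εs + |εd|) = 19/35.
So producers capture 19/35 of the subsidy.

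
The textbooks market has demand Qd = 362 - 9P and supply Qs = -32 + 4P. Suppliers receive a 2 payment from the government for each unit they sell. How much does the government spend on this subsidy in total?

Government cost = 2464/13

Pre-subsidy: 362 - 9P = -32 + 4P gives P* = 394/13, Q* = 1160/13.
With the subsidy, sellers receive Ps = Pb + 2 for each unit, where Pb is the price buyers pay.
Supply in terms of Pb becomes Qs = -32 + 4(Pb + 2) = -24 + 4Pb. Setting this equal to demand: 362 - 9Pb = -24 + 4Pb, so Pb = 386/13.
Sellers receive Ps = 386/13 + 2 = 412/13; Q' = 362 − 9·(386/13) = 1232/13.
Government outlay = subsidy × quantity = 2 × 1232/13 = 2464/13.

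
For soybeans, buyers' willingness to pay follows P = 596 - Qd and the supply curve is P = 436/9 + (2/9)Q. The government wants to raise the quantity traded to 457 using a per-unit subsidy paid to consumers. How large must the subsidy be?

At Q = 457, from the demand curve buyers pay Pb = 596 − 1·457 = 139; from the supply curve sellers need Ps = 436/9 + (2/9)·457 = 150.
The subsidy must fill the gap: s = Ps − Pb = 150 − 139 = 11.

Required subsidy s = 11 per unit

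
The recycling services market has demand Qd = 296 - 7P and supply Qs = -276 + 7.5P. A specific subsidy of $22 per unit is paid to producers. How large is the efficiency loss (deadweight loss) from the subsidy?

Deadweight loss = 25410/29

Pre-subsidy: 296 - 7P = -276 + 7.5P gives P* = 1144/29, Q* = 576/29.
With the subsidy, sellers receive Ps = Pb + 22 for each unit, where Pb is the price buyers pay.
Supply in terms of Pb becomes Qs = -276 + 7.5(Pb + 22) = -111 + 7.5Pb. Setting this equal to demand: 296 - 7Pb = -111 + 7.5Pb, so Pb = 814/29.
Sellers receive Ps = 814/29 + 22 = 1452/29; Q' = 296 − 7·(814/29) = 2886/29.
The subsidy expands output by 2886/29 − 576/29 = 2310/29 past the efficient level; on those units the gap between marginal cost and willingness to pay runs from 0 up to 22.
DWL = ½ × 22 × 2310/29 = 25410/29.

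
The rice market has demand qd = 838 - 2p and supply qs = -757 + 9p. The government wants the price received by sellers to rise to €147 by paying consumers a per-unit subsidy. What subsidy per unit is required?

Required subsidy s = €11 per unit

At a seller price of 147, quantity supplied is -757 + 9·147 = 566.
Buyers absorb 566 only when they pay pb with 838 − 2·pb = 566, i.e. pb = 136.
s = ps − pb = 147 − 136 = 11.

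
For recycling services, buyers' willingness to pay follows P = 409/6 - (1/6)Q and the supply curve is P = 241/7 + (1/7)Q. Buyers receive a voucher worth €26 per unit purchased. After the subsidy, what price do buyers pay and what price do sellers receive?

Buyers pay €36; sellers receive €62

Pre-subsidy: 409/6 - (1/6)Q = 241/7 + (1/7)Q gives Q* = 109 and P* = 50.
With the rebate, buyers effectively pay Pb = Ps − 26, where Ps is the price sellers receive.
On the curves, Pb = 409/6 - (1/6)Q and Ps = 241/7 + (1/7)Q; the wedge Ps − Pb = 26 gives 241/7 + (1/7)Q − (409/6 - (1/6)Q) = 26, so Q' = 193.
Then Pb = 409/6 − (1/6)·193 = 36 and Ps = 241/7 + (1/7)·193 = 62.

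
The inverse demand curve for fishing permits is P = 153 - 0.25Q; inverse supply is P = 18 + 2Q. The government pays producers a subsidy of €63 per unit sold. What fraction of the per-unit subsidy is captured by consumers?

Consumer share = 1/9

Pre-subsidy: 153 - 0.25Q = 18 + 2Q gives Q* = 60 and P* = 138.
With the subsidy, sellers receive Ps = Pb + 63 for each unit, where Pb is the price buyers pay.
On the curves, Pb = 153 - 0.25Q and Ps = 18 + 2Q; the wedge Ps − Pb = 63 gives 18 + 2Q − (153 - 0.25Q) = 63, so Q' = 88.
Then Pb = 153 − 0.25·88 = 131 and Ps = 18 + 2·88 = 194.
Buyers' price falls by P* − Pb = 138 − 131 = 7; sellers' price rises by Ps − P* = 194 − 138 = 56.
So consumers capture 7/63 = 1/9 of each unit of subsidy.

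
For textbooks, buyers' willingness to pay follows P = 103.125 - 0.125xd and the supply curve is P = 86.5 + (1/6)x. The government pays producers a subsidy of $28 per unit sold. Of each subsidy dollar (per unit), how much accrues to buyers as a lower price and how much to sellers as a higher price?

Pre-subsidy: 103.125 - 0.125x = 86.5 + (1/6)x gives x* = 57 and P* = 96.
With the subsidy, sellers receive Ps = Pb + 28 for each unit, where Pb is the price buyers pay.
On the curves, Pb = 103.125 - 0.125x and Ps = 86.5 + (1/6)x; the wedge Ps − Pb = 28 gives 86.5 + (1/6)x − (103.125 - 0.125x) = 28, so x' = 153.
Then Pb = 103.125 − 0.125·153 = 84 and Ps = 86.5 + (1/6)·153 = 112.
Buyers' price falls by P* − Pb = 96 − 84 = 12; sellers' price rises by Ps − P* = 112 − 96 = 16.

Buyers gain $12 per unit; sellers gain $16 per unit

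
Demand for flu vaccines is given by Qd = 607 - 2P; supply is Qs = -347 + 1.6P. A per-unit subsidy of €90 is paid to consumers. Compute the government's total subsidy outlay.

Pre-subsidy: 607 - 2P = -347 + 1.6P gives P* = 265, Q* = 77.
With the rebate, buyers effectively pay Pb = Ps − 90, where Ps is the price sellers receive.
Demand in terms of Ps becomes Qd = 607 − 2(Ps − 90) = 787 - 2Ps. Setting this equal to supply: 787 - 2Ps = -347 + 1.6Ps, so Ps = 315.
Buyers pay Pb = 315 − 90 = 225; Q' = -347 + 1.6·315 = 157.
Government outlay = subsidy × quantity = 90 × 157 = 14130.

Government cost = €14130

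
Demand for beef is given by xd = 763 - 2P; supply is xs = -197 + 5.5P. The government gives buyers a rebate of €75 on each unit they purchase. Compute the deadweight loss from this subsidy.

Pre-subsidy: 763 - 2P = -197 + 5.5P gives P* = 128, x* = 507.
With the rebate, buyers effectively pay Pb = Ps − 75, where Ps is the price sellers receive.
Demand in terms of Ps becomes xd = 763 − 2(Ps − 75) = 913 - 2Ps. Setting this equal to supply: 913 - 2Ps = -197 + 5.5Ps, so Ps = 148.
Buyers pay Pb = 148 − 75 = 73; x' = -197 + 5.5·148 = 617.
The subsidy expands output by 617 − 507 = 110 past the efficient level; on those units the gap between marginal cost and willingness to pay runs from 0 up to 75.
DWL = ½ × 75 × 110 = 4125.

Deadweight loss = €4125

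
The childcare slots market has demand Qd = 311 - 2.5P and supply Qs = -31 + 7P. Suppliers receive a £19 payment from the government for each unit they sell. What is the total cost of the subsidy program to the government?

Government cost = £4864

Pre-subsidy: 311 - 2.5P = -31 + 7P gives P* = 36, Q* = 221.
With the subsidy, sellers receive Ps = Pb + 19 for each unit, where Pb is the price buyers pay.
Supply in terms of Pb becomes Qs = -31 + 7(Pb + 19) = 102 + 7Pb. Setting this equal to demand: 311 - 2.5Pb = 102 + 7Pb, so Pb = 22.
Sellers receive Ps = 22 + 19 = 41; Q' = 311 − 2.5·22 = 256.
Government outlay = subsidy × quantity = 19 × 256 = 4864.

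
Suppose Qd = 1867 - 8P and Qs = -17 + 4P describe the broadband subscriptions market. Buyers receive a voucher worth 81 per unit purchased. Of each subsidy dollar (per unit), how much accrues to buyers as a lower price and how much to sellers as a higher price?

Buyers gain 27 per unit; sellers gain 54 per unit

Pre-subsidy: 1867 - 8P = -17 + 4P gives P* = 157, Q* = 611.
With the rebate, buyers effectively pay Pb = Ps − 81, where Ps is the price sellers receive.
Demand in terms of Ps becomes Qd = 1867 − 8(Ps − 81) = 2515 - 8Ps. Setting this equal to supply: 2515 - 8Ps = -17 + 4Ps, so Ps = 211.
Buyers pay Pb = 211 − 81 = 130; Q' = -17 + 4·211 = 827.
Buyers' price falls by P* − Pb = 157 − 130 = 27; sellers' price rises by Ps − P* = 211 − 157 = 54.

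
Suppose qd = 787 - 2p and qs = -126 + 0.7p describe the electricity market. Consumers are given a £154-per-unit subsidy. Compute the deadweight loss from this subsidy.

Pre-subsidy: 787 - 2p = -126 + 0.7p gives p* = 9130/27, q* = 2989/27.
With the rebate, buyers effectively pay pb = ps − 154, where ps is the price sellers receive.
Demand in terms of ps becomes qd = 787 − 2(ps − 154) = 1095 - 2ps. Setting this equal to supply: 1095 - 2ps = -126 + 0.7ps, so ps = 4070/9.
Buyers pay pb = 4070/9 − 154 = 2684/9; q' = -126 + 0.7·(4070/9) = 1715/9.
The subsidy expands output by 1715/9 − 2989/27 = 2156/27 past the efficient level; on those units the gap between marginal cost and willingness to pay runs from 0 up to 154.
DWL = ½ × 154 × 2156/27 = 166012/27.

Deadweight loss = 166012/27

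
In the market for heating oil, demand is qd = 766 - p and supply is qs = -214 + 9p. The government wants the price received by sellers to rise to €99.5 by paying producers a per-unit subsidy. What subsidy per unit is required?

Required subsidy s = €15 per unit

At a seller price of 99.5, quantity supplied is -214 + 9·99.5 = 681.5.
Buyers absorb 681.5 only when they pay pb with 766 − 1·pb = 681.5, i.e. pb = 84.5.
s = ps − pb = 99.5 − 84.5 = 15.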